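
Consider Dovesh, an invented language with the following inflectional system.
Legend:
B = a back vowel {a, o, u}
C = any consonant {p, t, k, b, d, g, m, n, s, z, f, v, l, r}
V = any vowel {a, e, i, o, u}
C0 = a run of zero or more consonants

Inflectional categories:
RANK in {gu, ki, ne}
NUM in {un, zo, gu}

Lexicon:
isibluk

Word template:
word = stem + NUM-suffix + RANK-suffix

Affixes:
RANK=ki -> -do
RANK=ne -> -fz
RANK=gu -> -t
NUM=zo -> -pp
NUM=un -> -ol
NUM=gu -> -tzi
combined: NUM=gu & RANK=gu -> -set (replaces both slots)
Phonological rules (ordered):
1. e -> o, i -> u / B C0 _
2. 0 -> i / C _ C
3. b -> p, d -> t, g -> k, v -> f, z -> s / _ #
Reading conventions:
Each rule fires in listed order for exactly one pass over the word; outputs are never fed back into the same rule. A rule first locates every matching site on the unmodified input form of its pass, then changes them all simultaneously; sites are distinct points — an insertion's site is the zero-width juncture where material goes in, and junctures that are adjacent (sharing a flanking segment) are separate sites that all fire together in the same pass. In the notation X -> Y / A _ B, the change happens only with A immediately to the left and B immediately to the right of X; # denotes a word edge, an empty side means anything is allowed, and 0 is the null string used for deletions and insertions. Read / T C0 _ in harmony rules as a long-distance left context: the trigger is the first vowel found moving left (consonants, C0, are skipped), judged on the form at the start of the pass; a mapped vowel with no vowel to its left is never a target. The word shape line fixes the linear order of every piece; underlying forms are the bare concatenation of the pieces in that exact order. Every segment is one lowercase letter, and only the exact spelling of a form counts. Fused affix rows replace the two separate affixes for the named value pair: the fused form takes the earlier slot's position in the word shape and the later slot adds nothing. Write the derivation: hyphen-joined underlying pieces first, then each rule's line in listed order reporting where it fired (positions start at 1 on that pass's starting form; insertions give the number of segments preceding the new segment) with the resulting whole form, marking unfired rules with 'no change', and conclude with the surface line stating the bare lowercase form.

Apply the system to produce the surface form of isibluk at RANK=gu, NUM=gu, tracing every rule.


underlying: isibluk-set
1. e -> o, i -> u / B C0 _: fires at position(s) 9: isibluksot
2. 0 -> i / C _ C: inserts after position(s) 4, 7: isibilukisot
3. b -> p, d -> t, g -> k, v -> f, z -> s / _ #: no change
surface: isibilukisot


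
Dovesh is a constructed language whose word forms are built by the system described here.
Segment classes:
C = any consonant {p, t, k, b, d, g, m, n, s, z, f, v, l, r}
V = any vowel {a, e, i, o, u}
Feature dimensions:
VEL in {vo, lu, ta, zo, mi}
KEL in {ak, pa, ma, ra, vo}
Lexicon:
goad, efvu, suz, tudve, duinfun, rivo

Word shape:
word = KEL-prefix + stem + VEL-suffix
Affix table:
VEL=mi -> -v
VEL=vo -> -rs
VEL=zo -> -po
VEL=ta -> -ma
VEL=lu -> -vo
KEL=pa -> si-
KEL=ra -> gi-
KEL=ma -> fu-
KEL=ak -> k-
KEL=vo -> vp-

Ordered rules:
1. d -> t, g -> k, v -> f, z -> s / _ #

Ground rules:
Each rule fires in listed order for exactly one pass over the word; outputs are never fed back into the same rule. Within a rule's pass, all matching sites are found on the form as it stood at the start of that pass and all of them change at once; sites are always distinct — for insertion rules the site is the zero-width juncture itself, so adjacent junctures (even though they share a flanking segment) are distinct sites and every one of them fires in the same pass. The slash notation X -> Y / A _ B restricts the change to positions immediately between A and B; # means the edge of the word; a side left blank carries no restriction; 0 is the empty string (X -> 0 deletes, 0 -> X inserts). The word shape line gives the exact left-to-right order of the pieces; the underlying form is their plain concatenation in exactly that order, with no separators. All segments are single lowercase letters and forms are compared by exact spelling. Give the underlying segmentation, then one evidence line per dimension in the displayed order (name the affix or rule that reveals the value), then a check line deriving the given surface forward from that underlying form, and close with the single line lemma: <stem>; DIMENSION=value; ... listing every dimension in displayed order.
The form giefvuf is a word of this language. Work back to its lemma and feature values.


underlying: gi-efvu-v
VEL=mi - signalled by the affix -v
KEL=ra - signalled by the affix gi-
check: giefvuv -> giefvuf
lemma: efvu; VEL=mi; KEL=ra


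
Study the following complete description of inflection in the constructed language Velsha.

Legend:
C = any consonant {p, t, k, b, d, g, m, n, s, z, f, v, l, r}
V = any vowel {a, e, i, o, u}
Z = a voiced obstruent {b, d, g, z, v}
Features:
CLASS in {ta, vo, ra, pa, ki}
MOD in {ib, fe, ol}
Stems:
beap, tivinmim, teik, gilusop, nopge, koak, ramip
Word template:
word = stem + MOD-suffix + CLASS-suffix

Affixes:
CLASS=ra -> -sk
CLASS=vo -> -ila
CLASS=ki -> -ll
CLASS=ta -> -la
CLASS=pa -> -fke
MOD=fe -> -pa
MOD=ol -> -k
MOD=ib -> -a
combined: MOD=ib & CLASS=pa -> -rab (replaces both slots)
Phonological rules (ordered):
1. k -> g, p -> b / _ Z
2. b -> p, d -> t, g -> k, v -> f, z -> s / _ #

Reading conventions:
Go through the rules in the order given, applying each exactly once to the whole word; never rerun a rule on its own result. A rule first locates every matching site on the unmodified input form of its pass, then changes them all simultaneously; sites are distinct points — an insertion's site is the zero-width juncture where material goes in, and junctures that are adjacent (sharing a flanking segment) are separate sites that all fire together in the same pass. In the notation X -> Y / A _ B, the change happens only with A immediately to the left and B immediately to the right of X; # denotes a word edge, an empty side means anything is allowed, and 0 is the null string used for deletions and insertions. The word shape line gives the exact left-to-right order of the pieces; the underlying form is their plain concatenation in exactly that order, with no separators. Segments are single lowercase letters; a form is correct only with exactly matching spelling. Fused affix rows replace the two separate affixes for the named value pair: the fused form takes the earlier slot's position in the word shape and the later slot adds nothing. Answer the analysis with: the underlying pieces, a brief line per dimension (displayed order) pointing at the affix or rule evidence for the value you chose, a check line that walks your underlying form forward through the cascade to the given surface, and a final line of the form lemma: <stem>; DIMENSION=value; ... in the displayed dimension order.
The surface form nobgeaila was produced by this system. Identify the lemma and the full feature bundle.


underlying: nopge-a-ila
CLASS=vo - signalled by the affix -ila
MOD=ib - signalled by the affix -a
check: nopgeaila -> nobgeaila -> nobgeaila
lemma: nopge; CLASS=vo; MOD=ib


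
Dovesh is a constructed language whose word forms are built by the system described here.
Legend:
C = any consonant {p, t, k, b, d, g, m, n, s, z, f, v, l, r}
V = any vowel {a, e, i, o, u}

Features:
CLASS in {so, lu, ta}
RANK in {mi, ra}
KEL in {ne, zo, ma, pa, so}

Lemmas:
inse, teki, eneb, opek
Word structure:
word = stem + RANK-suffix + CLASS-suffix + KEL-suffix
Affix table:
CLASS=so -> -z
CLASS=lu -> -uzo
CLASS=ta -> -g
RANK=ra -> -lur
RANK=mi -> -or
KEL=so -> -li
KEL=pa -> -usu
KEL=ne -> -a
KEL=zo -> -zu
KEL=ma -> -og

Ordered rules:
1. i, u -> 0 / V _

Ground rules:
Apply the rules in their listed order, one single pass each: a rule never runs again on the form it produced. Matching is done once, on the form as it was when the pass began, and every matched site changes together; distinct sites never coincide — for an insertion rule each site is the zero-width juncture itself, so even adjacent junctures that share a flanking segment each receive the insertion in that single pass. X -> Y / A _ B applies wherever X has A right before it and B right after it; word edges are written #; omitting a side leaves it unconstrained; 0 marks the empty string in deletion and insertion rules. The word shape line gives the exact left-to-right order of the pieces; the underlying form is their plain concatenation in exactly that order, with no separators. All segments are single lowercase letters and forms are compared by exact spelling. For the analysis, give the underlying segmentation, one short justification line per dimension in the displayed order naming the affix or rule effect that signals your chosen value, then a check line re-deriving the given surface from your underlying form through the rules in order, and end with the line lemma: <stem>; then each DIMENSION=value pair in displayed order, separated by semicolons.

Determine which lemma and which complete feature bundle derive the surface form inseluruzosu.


underlying: inse-lur-uzo-usu
CLASS=lu - signalled by the affix -uzo
RANK=ra - signalled by the affix -lur
KEL=pa - signalled by the affix -usu
check: inseluruzousu -> inseluruzosu
lemma: inse; CLASS=lu; RANK=ra; KEL=pa


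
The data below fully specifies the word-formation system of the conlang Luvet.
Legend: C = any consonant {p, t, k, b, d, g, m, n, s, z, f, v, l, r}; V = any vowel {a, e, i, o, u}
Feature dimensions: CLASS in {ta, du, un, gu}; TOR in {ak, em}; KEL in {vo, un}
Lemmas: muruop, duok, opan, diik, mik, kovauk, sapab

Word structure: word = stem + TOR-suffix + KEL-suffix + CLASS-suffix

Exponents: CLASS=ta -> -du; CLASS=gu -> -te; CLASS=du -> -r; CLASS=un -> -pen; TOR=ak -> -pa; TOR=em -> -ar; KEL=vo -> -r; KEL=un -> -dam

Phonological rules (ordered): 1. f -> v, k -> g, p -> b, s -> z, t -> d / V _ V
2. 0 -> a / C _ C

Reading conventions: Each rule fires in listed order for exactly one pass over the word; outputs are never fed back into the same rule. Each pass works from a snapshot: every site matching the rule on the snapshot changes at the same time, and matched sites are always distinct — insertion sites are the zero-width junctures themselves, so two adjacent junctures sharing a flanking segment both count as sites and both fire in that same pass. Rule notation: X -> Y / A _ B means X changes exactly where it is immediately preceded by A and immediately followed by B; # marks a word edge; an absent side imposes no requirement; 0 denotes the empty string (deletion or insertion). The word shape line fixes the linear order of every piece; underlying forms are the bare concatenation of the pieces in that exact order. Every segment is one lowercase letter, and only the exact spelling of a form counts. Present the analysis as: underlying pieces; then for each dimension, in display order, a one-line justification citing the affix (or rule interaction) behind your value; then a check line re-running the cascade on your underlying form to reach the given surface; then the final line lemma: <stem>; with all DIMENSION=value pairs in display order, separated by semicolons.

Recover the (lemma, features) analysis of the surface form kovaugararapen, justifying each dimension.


underlying: kovauk-ar-r-pen
CLASS=un - signalled by the affix -pen
TOR=em - signalled by the affix -ar
KEL=vo - signalled by the affix -r
check: kovaukarrpen -> kovaugarrpen -> kovaugararapen
lemma: kovauk; CLASS=un; TOR=em; KEL=vo


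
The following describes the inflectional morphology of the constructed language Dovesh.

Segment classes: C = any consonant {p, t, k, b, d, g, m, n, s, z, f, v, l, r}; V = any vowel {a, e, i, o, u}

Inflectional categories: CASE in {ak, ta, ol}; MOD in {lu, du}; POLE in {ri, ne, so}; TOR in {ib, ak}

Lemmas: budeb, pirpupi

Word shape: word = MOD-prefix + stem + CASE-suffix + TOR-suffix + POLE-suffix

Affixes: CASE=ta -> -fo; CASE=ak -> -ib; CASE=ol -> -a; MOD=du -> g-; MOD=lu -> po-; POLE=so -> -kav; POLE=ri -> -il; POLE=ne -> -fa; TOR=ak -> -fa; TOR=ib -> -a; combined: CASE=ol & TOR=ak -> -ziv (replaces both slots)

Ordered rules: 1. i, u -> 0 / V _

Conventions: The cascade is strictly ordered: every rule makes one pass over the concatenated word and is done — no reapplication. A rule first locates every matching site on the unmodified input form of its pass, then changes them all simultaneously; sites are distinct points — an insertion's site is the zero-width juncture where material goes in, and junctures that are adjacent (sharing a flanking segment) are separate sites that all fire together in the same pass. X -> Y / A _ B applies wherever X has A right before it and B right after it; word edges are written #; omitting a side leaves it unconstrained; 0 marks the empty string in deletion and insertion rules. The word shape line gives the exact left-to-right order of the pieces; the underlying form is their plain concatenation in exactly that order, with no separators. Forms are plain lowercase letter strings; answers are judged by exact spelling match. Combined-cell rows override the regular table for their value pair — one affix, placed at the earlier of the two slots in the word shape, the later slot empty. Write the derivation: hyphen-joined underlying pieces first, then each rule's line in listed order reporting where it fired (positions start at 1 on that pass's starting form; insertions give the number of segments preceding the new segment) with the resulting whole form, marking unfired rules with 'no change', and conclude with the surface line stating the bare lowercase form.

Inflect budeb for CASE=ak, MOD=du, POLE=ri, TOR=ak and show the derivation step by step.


underlying: g-budeb-ib-fa-il
1. i, u -> 0 / V _: fires at position(s) 11: gbudebibfal
surface: gbudebibfal


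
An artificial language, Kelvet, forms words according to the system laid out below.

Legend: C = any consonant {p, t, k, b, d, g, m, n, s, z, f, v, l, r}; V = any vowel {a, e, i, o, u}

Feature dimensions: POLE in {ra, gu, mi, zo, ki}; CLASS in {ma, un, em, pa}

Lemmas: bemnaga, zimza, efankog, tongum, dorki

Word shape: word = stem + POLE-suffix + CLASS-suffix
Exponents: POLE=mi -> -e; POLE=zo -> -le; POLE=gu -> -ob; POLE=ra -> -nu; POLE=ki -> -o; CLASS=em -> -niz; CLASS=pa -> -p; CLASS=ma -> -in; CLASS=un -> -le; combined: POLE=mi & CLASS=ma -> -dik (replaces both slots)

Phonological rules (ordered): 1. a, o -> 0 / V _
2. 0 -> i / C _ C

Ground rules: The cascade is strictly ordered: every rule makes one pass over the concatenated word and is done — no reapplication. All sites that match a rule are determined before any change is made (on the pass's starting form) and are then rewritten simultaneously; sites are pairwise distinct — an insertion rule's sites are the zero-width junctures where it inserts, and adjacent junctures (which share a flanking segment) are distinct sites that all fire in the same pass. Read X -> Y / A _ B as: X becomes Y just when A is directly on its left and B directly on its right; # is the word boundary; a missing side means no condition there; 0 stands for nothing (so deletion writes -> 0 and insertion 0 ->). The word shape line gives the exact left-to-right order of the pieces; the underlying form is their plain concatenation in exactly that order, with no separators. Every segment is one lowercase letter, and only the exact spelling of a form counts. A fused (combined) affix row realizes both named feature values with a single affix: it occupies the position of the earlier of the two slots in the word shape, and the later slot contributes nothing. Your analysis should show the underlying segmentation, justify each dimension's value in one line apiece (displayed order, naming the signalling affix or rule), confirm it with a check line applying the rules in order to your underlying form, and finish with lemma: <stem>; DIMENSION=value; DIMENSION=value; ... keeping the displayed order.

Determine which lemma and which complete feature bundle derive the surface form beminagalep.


underlying: bemnaga-le-p
POLE=zo - signalled by the affix -le
CLASS=pa - signalled by the affix -p
check: bemnagalep -> bemnagalep -> beminagalep
lemma: bemnaga; POLE=zo; CLASS=pa


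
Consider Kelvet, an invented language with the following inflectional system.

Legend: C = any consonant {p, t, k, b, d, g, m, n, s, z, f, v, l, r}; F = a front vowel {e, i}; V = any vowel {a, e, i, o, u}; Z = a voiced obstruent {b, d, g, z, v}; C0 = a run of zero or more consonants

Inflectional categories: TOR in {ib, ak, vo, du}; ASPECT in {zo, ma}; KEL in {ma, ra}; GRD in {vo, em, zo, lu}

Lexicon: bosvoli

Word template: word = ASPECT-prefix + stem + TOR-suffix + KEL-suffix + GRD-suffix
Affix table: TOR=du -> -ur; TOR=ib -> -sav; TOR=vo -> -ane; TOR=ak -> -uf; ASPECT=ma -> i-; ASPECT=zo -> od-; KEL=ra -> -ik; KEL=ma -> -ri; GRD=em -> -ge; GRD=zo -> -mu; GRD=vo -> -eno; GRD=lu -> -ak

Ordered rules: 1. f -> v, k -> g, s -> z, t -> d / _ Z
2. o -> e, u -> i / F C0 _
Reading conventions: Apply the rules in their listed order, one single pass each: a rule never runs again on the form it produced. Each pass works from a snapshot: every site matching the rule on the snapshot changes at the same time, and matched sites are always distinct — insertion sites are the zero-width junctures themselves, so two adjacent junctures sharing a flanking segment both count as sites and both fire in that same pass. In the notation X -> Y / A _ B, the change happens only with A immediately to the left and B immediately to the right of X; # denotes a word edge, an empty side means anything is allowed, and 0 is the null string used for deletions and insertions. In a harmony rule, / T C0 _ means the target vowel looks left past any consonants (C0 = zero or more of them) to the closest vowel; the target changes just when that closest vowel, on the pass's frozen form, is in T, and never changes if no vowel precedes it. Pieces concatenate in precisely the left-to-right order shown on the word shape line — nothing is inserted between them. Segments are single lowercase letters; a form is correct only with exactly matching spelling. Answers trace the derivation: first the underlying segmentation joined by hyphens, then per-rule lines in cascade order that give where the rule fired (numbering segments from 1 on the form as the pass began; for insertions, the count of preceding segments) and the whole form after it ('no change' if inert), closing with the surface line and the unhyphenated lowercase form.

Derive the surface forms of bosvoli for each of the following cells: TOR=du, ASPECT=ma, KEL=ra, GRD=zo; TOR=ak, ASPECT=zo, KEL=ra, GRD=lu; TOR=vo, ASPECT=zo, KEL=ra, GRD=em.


cell TOR=du, ASPECT=ma, KEL=ra, GRD=zo:
underlying: i-bosvoli-ur-ik-mu
1. f -> v, k -> g, s -> z, t -> d / _ Z: fires at position(s) 4: ibozvoliurikmu
2. o -> e, u -> i / F C0 _: fires at position(s) 3, 9, 14: ibezvoliirikmi
surface: ibezvoliirikmi

cell TOR=ak, ASPECT=zo, KEL=ra, GRD=lu:
underlying: od-bosvoli-uf-ik-ak
1. f -> v, k -> g, s -> z, t -> d / _ Z: fires at position(s) 5: odbozvoliufikak
2. o -> e, u -> i / F C0 _: fires at position(s) 10: odbozvoliifikak
surface: odbozvoliifikak

cell TOR=vo, ASPECT=zo, KEL=ra, GRD=em:
underlying: od-bosvoli-ane-ik-ge
1. f -> v, k -> g, s -> z, t -> d / _ Z: fires at position(s) 5, 14: odbozvolianeigge
2. o -> e, u -> i / F C0 _: no change
surface: odbozvolianeigge


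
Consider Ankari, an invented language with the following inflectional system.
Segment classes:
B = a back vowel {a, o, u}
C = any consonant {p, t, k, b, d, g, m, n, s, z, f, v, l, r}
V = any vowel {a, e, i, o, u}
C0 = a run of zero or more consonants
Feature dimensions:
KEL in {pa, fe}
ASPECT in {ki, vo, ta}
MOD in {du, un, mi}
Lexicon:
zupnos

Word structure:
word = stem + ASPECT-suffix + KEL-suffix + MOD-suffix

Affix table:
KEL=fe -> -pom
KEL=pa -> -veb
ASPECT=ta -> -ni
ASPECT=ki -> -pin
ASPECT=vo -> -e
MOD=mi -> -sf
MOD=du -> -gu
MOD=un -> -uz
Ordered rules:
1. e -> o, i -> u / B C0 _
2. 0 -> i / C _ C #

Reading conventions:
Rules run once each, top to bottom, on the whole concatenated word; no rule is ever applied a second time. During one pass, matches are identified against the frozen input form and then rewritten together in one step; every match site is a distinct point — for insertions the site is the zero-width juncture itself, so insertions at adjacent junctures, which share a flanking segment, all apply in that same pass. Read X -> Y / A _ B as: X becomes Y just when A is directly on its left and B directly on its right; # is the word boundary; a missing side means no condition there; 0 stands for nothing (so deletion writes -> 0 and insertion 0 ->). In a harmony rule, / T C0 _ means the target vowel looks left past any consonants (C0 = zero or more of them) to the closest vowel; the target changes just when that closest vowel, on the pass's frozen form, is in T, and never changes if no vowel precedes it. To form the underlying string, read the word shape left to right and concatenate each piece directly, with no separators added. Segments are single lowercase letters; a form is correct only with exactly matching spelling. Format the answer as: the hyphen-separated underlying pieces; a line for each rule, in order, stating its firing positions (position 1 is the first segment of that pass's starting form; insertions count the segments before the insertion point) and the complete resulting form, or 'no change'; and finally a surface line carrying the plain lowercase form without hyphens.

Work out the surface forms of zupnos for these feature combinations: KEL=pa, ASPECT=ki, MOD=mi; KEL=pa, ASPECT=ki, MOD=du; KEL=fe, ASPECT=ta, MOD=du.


cell KEL=pa, ASPECT=ki, MOD=mi:
underlying: zupnos-pin-veb-sf
1. e -> o, i -> u / B C0 _: fires at position(s) 8: zupnospunvebsf
2. 0 -> i / C _ C #: inserts after position(s) 13: zupnospunvebsif
surface: zupnospunvebsif

cell KEL=pa, ASPECT=ki, MOD=du:
underlying: zupnos-pin-veb-gu
1. e -> o, i -> u / B C0 _: fires at position(s) 8: zupnospunvebgu
2. 0 -> i / C _ C #: no change
surface: zupnospunvebgu

cell KEL=fe, ASPECT=ta, MOD=du:
underlying: zupnos-ni-pom-gu
1. e -> o, i -> u / B C0 _: fires at position(s) 8: zupnosnupomgu
2. 0 -> i / C _ C #: no change
surface: zupnosnupomgu


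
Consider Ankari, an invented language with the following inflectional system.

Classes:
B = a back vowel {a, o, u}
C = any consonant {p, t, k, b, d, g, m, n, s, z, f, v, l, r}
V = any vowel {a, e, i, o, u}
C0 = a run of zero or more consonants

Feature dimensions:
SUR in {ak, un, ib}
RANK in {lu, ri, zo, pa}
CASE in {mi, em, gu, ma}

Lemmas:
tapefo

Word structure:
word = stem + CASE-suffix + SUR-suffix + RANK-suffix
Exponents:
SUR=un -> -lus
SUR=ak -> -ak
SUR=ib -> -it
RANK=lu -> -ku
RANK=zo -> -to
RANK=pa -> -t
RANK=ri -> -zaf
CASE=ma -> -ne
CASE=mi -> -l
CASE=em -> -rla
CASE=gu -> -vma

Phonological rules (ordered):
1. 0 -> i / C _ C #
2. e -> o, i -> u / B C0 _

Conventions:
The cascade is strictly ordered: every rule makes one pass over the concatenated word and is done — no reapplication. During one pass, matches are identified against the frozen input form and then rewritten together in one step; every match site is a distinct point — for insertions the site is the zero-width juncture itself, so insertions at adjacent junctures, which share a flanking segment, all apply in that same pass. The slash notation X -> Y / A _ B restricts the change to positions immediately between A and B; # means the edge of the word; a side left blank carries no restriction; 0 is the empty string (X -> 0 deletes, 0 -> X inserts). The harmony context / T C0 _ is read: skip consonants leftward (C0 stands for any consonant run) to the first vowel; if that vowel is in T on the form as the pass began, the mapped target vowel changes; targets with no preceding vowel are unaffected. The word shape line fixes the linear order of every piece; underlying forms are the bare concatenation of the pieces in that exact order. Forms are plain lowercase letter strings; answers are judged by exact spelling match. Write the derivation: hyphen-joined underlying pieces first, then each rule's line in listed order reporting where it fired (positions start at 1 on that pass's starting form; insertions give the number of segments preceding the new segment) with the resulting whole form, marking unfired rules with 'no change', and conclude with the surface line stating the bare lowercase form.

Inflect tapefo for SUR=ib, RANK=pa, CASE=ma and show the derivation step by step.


underlying: tapefo-ne-it-t
1. 0 -> i / C _ C #: inserts after position(s) 10: tapefoneitit
2. e -> o, i -> u / B C0 _: fires at position(s) 4, 8: tapofonoitit
surface: tapofonoitit


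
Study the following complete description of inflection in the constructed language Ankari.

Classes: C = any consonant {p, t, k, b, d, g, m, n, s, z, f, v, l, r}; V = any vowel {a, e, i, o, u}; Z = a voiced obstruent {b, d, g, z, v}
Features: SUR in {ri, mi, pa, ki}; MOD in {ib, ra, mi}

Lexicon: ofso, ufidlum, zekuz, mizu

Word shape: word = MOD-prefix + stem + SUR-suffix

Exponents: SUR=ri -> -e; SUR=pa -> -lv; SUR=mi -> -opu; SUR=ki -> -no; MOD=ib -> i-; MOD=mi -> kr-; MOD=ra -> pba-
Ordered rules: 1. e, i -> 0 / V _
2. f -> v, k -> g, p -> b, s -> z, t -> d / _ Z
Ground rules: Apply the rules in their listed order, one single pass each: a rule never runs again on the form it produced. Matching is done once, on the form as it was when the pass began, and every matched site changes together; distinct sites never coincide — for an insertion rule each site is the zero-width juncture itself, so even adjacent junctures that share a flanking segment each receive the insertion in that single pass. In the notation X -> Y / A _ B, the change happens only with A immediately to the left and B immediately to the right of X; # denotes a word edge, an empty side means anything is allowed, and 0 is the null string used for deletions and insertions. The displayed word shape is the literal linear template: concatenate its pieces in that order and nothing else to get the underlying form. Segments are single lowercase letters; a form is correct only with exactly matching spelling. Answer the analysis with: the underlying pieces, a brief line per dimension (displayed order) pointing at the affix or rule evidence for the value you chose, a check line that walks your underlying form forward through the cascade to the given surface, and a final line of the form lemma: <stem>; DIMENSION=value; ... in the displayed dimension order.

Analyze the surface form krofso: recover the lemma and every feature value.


underlying: kr-ofso-e
SUR=ri - signalled by the affix -e
MOD=mi - signalled by the affix kr-
check: krofsoe -> krofso -> krofso
lemma: ofso; SUR=ri; MOD=mi


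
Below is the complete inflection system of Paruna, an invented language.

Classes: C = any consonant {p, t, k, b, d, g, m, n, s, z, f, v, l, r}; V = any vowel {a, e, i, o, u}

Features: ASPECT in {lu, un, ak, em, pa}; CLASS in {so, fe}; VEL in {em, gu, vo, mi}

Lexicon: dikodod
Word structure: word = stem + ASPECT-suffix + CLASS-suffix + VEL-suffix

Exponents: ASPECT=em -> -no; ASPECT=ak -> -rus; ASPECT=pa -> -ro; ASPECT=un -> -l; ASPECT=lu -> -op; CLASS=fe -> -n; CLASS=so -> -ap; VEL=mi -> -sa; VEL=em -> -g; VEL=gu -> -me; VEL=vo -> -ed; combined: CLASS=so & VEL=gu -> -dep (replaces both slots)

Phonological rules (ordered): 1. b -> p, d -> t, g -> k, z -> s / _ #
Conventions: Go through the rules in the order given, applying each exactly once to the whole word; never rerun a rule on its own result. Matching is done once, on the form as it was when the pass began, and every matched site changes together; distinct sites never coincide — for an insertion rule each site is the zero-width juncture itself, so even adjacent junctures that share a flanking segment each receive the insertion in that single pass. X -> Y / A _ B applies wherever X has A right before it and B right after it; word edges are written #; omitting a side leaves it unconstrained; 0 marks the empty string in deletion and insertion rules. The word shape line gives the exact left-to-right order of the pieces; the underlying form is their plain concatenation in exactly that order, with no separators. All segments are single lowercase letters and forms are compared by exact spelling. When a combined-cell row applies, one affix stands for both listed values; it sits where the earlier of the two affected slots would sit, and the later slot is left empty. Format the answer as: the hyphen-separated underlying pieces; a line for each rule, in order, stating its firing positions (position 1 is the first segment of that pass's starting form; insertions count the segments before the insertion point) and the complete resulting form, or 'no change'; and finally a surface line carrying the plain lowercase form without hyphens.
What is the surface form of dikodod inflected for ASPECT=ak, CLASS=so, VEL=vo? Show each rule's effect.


underlying: dikodod-rus-ap-ed
1. b -> p, d -> t, g -> k, z -> s / _ #: fires at position(s) 14: dikododrusapet
surface: dikododrusapet


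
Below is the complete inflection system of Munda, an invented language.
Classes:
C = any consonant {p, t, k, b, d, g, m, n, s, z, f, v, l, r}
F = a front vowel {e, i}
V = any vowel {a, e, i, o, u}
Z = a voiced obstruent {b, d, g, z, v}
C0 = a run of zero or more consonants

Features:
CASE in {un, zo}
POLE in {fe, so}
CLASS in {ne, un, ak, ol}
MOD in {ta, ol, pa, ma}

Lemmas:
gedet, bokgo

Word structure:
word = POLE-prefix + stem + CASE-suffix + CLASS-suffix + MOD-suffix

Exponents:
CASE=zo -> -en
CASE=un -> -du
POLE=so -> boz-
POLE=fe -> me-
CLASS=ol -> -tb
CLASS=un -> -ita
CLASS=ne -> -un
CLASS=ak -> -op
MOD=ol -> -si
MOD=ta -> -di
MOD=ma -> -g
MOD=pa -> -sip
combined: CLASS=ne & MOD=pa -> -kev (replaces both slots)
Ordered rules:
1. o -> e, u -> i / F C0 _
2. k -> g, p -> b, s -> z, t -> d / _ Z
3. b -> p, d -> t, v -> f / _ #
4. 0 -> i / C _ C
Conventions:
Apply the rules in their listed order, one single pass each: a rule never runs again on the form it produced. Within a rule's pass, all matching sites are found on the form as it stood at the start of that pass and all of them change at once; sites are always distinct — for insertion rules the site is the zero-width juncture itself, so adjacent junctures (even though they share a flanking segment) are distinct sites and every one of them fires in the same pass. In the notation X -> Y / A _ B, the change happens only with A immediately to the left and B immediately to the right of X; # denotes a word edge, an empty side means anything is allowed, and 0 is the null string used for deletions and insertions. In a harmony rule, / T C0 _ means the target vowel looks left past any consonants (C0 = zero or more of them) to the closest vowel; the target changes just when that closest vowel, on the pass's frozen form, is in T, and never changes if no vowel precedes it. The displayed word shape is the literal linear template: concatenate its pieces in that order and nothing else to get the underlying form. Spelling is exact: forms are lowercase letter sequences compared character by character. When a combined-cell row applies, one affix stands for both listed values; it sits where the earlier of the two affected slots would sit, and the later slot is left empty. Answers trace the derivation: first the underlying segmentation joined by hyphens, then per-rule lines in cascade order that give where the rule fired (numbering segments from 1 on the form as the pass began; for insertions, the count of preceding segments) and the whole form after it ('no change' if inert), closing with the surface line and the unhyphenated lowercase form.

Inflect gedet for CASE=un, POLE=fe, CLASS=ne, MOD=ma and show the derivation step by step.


underlying: me-gedet-du-un-g
1. o -> e, u -> i / F C0 _: fires at position(s) 9: megedetdiung
2. k -> g, p -> b, s -> z, t -> d / _ Z: fires at position(s) 7: megededdiung
3. b -> p, d -> t, v -> f / _ #: no change
4. 0 -> i / C _ C: inserts after position(s) 7, 11: megededidiunig
surface: megededidiunig


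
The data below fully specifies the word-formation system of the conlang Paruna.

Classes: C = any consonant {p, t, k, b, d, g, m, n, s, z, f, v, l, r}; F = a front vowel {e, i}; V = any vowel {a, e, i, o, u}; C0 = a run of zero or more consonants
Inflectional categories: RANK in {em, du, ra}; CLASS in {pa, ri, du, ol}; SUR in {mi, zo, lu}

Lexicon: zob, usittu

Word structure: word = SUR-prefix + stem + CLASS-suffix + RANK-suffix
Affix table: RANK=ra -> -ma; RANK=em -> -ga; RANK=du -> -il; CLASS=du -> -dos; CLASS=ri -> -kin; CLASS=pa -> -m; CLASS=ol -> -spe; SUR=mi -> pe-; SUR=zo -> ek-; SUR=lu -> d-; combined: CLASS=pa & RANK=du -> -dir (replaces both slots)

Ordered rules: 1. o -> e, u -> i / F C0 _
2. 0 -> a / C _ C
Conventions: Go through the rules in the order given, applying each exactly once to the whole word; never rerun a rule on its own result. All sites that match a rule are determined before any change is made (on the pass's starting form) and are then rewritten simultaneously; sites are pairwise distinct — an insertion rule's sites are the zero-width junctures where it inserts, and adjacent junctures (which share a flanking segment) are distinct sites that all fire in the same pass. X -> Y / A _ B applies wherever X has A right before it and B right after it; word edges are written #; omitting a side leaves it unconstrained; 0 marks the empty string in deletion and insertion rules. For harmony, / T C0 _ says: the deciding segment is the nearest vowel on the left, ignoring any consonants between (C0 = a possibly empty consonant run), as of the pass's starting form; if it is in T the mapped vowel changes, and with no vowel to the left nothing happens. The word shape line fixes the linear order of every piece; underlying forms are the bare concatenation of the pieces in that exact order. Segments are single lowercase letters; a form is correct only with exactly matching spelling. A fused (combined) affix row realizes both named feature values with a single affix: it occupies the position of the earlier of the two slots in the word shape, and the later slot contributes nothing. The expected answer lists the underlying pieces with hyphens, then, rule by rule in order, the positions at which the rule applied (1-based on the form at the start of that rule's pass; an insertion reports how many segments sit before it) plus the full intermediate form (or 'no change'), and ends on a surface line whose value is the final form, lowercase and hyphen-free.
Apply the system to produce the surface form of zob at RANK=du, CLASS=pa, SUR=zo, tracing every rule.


underlying: ek-zob-dir
1. o -> e, u -> i / F C0 _: fires at position(s) 4: ekzebdir
2. 0 -> a / C _ C: inserts after position(s) 2, 5: ekazebadir
surface: ekazebadir


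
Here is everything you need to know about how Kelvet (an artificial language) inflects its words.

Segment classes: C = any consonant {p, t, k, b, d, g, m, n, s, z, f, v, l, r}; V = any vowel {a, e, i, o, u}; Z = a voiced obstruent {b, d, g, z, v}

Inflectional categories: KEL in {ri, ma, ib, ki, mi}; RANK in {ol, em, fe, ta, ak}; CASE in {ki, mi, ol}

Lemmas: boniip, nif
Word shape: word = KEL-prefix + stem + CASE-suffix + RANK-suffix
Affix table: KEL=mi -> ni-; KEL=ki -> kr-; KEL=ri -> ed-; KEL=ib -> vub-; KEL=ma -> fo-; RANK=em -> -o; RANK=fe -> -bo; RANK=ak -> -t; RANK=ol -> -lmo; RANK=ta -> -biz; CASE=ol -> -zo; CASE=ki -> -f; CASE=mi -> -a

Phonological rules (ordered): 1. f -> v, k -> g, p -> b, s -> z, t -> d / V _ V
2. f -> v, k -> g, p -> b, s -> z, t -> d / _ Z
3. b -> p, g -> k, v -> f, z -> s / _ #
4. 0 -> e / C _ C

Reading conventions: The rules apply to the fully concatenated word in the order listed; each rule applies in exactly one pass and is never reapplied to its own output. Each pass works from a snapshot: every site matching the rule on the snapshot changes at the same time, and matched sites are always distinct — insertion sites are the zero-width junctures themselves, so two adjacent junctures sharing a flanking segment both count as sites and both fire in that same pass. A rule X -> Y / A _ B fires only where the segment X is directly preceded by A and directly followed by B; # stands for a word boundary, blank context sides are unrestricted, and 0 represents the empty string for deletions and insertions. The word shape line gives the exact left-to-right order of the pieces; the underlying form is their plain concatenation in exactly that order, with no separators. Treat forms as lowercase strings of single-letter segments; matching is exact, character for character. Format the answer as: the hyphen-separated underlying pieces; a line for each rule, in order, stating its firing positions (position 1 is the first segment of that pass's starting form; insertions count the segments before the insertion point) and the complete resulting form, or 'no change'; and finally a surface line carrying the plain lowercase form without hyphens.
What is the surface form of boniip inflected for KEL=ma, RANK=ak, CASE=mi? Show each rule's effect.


underlying: fo-boniip-a-t
1. f -> v, k -> g, p -> b, s -> z, t -> d / V _ V: fires at position(s) 8: foboniibat
2. f -> v, k -> g, p -> b, s -> z, t -> d / _ Z: no change
3. b -> p, g -> k, v -> f, z -> s / _ #: no change
4. 0 -> e / C _ C: no change
surface: foboniibat


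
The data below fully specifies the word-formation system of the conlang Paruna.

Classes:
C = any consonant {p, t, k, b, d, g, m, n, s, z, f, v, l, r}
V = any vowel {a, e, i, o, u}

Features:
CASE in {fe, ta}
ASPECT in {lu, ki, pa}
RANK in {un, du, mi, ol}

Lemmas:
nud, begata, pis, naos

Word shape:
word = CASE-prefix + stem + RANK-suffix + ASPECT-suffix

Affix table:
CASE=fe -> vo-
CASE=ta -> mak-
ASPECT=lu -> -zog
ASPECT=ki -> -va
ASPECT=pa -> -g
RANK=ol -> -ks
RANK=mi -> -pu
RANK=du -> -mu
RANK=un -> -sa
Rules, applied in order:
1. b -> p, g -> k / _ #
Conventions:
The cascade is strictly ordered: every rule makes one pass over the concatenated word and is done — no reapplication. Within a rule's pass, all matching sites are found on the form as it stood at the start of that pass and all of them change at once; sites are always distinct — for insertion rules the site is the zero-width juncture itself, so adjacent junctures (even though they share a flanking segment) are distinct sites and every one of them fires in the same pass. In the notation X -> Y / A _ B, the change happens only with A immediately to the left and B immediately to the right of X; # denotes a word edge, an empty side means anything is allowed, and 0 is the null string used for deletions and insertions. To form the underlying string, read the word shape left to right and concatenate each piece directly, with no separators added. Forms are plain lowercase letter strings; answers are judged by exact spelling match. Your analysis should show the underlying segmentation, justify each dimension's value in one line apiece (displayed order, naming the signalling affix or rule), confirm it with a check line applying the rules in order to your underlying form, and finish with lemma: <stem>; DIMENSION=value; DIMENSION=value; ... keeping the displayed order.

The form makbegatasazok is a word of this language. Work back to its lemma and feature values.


underlying: mak-begata-sa-zog
CASE=ta - signalled by the affix mak-
ASPECT=lu - signalled by the affix -zog
RANK=un - signalled by the affix -sa
check: makbegatasazog -> makbegatasazok
lemma: begata; CASE=ta; ASPECT=lu; RANK=un


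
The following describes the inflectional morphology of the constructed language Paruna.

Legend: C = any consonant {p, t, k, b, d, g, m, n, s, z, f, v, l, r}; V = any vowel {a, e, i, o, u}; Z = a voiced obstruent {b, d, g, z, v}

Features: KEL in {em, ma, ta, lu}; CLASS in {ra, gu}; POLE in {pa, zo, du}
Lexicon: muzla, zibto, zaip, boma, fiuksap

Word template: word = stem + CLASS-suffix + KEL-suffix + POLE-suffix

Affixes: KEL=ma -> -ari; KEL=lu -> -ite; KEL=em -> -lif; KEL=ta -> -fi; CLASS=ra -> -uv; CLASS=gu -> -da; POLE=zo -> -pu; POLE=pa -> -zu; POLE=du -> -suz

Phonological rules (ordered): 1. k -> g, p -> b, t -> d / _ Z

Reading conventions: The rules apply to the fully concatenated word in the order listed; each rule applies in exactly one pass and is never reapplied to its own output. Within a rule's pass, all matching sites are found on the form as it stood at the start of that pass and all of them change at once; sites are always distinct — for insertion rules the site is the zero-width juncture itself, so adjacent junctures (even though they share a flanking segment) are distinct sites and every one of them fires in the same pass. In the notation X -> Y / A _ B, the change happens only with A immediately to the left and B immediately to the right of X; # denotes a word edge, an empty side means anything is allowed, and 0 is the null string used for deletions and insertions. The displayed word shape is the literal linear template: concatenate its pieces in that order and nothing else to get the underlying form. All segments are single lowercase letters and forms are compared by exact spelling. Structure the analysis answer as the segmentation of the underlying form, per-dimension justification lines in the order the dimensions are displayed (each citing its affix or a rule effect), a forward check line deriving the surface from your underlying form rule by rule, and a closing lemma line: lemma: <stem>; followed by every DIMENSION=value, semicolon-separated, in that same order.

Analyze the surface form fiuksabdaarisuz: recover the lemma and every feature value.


underlying: fiuksap-da-ari-suz
KEL=ma - signalled by the affix -ari
CLASS=gu - signalled by the affix -da
POLE=du - signalled by the affix -suz
check: fiuksapdaarisuz -> fiuksabdaarisuz
lemma: fiuksap; KEL=ma; CLASS=gu; POLE=du
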